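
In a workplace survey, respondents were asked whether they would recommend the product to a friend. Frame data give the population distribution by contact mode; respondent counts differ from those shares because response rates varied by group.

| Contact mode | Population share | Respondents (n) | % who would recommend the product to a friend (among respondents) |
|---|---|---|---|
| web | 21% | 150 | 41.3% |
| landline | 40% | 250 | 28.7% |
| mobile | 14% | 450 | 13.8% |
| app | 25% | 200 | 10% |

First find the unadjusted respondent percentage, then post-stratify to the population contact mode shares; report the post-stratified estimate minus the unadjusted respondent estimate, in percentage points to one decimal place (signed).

Without adjustment, the pooled respondent share is:
  (150/1050)×41.3 + (250/1050)×28.7 + (450/1050)×13.8 + (200/1050)×10 = 20.5524%
Reweighting by population contact mode shares:
  0.21×41.3 + 0.4×28.7 + 0.14×13.8 + 0.25×10 = 24.585%
Difference = 24.585 − 20.5524 = 4.0326 pp.

+4.0 percentage points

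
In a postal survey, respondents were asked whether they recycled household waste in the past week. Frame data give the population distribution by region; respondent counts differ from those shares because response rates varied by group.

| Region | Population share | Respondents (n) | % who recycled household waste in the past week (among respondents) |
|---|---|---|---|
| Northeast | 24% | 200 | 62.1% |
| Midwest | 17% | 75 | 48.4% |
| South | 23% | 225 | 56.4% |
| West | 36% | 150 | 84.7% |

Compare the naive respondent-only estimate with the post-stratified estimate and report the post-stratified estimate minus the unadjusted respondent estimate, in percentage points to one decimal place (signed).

Unadjusted (pooled respondent) estimate weights by respondent counts:
  (200/650)×62.1 + (75/650)×48.4 + (225/650)×56.4 + (150/650)×84.7 = 63.7615%
Post-stratified estimate weights by population shares:
  0.24×62.1 + 0.17×48.4 + 0.23×56.4 + 0.36×84.7 = 66.596%
Difference = 66.596 − 63.7615 = 2.8345 pp.

+2.8 percentage points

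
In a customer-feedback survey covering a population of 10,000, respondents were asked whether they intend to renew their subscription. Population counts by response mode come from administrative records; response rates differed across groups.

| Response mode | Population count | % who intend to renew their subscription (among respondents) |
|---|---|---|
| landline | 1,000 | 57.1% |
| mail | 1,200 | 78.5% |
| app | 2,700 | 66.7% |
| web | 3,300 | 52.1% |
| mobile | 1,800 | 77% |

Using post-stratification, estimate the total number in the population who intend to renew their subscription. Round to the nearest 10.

6,420

Apply each group's respondent rate to its population count:
  landline: 1,000 × 57.1% = 571
  mail: 1,200 × 78.5% = 942
  app: 2,700 × 66.7% = 1800.9
  web: 3,300 × 52.1% = 1719.3
  mobile: 1,800 × 77% = 1386
Estimated total = 6419.2 → 6,420.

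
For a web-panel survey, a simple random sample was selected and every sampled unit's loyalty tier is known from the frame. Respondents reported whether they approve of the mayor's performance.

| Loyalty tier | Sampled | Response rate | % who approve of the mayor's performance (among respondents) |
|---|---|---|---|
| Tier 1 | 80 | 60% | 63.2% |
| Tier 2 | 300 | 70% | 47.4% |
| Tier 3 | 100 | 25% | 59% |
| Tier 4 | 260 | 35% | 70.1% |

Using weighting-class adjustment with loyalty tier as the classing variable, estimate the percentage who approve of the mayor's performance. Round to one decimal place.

Weighting each respondent by the inverse class response rate inflates each class back to its sampled size, so the class weight is n_sampled:
  Tier 1: 80 × 63.2 = 5056
  Tier 2: 300 × 47.4 = 14,220
  Tier 3: 100 × 59 = 5900
  Tier 4: 260 × 70.1 = 18,226
Adjusted estimate = 43,402 / 740 = 58.6514 → 58.7%.

58.7%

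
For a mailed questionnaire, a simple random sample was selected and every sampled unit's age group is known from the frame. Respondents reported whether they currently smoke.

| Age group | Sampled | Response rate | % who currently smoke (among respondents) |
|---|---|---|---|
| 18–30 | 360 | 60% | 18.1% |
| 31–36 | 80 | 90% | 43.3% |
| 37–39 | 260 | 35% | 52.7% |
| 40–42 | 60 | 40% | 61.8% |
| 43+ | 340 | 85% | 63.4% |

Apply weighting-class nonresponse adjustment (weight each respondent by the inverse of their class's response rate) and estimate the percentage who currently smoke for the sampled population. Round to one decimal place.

44.5%

Inverse-response-rate weighting restores each class to its sampled count, so class totals weight by n_sampled:
  18–30: 360 × 18.1 = 6516
  31–36: 80 × 43.3 = 3464
  37–39: 260 × 52.7 = 13,702
  40–42: 60 × 61.8 = 3708
  43+: 340 × 63.4 = 21,556
Adjusted estimate = 48,946 / 1,100 = 44.4964 → 44.5%.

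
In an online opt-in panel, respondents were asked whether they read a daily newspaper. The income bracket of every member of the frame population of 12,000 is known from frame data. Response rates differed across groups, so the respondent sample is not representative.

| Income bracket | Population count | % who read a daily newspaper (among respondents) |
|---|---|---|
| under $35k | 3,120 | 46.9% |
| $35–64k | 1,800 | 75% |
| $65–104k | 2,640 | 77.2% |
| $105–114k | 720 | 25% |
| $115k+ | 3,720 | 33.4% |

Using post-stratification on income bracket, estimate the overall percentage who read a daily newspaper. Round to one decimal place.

Post-stratification weights by population share, not respondent share:
  under $35k: (3,120/12,000) × 46.9 = 12.194
  $35–64k: (1,800/12,000) × 75 = 11.25
  $65–104k: (2,640/12,000) × 77.2 = 16.984
  $105–114k: (720/12,000) × 25 = 1.5
  $115k+: (3,720/12,000) × 33.4 = 10.354
Post-stratified estimate = 52.282 → 52.3%.

52.3%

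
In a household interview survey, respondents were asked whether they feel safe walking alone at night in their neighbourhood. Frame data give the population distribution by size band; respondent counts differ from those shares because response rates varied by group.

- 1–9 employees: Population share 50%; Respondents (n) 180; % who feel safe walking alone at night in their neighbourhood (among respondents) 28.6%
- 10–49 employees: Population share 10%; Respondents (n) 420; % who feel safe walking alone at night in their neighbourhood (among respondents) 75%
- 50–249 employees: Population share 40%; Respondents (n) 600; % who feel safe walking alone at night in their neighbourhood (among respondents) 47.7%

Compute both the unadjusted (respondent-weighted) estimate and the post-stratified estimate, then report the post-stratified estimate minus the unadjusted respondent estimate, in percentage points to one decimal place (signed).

-13.5 percentage points

Naive respondent-only estimate (weights = respondent counts):
  (180/1200)×28.6 + (420/1200)×75 + (600/1200)×47.7 = 54.39%
Reweighting by population size band shares:
  0.5×28.6 + 0.1×75 + 0.4×47.7 = 40.88%
Difference = 40.88 − 54.39 = -13.51 pp.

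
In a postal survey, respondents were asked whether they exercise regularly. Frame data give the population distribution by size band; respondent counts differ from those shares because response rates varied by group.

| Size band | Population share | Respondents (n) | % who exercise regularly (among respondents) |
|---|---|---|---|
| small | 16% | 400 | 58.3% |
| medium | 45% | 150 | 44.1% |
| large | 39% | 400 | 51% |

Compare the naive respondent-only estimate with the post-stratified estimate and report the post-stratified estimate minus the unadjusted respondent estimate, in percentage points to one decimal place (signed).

-3.9 percentage points

Unadjusted (pooled respondent) estimate weights by respondent counts:
  (400/950)×58.3 + (150/950)×44.1 + (400/950)×51 = 52.9842%
Post-stratifying to population shares instead:
  0.16×58.3 + 0.45×44.1 + 0.39×51 = 49.063%
Difference = 49.063 − 52.9842 = -3.9212 pp.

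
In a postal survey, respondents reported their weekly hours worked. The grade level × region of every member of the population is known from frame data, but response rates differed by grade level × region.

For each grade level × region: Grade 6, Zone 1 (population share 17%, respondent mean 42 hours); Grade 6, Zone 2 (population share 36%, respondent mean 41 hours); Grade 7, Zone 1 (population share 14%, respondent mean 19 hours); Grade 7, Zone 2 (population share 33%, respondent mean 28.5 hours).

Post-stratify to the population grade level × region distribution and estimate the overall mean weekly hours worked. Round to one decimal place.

Reweight to the known grade level × region distribution:
  Grade 6, Zone 1: 0.17 × 42 = 7.14
  Grade 6, Zone 2: 0.36 × 41 = 14.76
  Grade 7, Zone 1: 0.14 × 19 = 2.66
  Grade 7, Zone 2: 0.33 × 28.5 = 9.405
Post-stratified estimate = 33.965 → 34.0.

34.0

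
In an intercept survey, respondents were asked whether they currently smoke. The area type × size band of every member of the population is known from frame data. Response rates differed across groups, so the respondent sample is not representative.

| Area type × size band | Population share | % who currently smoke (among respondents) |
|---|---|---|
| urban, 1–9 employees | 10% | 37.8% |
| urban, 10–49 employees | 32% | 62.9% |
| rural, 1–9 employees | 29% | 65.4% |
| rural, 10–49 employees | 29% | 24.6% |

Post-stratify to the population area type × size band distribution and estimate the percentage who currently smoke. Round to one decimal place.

Weight each group's respondent value by its population share:
  urban, 1–9 employees: 0.1 × 37.8 = 3.78
  urban, 10–49 employees: 0.32 × 62.9 = 20.128
  rural, 1–9 employees: 0.29 × 65.4 = 18.966
  rural, 10–49 employees: 0.29 × 24.6 = 7.134
Post-stratified estimate = 50.008 → 50.0%.

50.0%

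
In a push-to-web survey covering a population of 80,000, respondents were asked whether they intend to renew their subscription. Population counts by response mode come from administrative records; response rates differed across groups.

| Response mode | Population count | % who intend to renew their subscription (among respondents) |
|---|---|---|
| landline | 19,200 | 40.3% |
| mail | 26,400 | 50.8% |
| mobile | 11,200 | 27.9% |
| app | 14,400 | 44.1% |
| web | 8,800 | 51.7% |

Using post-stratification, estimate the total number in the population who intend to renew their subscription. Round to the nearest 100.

35,200

Each cell contributes its population count × the respondent rate:
  landline: 19,200 × 40.3% = 7737.6
  mail: 26,400 × 50.8% = 13411.2
  mobile: 11,200 × 27.9% = 3124.8
  app: 14,400 × 44.1% = 6350.4
  web: 8,800 × 51.7% = 4549.6
Estimated total = 35173.6 → 35,200.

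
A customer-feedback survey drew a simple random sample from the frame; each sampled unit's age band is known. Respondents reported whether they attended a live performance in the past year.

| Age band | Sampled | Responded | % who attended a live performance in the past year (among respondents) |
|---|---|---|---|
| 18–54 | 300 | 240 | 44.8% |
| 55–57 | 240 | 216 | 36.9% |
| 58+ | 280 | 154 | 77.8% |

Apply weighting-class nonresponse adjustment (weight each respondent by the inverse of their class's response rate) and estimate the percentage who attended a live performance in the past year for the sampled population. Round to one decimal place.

53.8%

Response rates by class: 18–54 240/300 = 80%, 55–57 216/240 = 90%, 58+ 154/280 = 55%.
Each respondent's weight = sampled/responded in their class; summing within a class gives n_sampled, so:
  18–54: 300 × 44.8 = 13,440
  55–57: 240 × 36.9 = 8856
  58+: 280 × 77.8 = 21,784
Adjusted estimate = 44,080 / 820 = 53.7561 → 53.8%.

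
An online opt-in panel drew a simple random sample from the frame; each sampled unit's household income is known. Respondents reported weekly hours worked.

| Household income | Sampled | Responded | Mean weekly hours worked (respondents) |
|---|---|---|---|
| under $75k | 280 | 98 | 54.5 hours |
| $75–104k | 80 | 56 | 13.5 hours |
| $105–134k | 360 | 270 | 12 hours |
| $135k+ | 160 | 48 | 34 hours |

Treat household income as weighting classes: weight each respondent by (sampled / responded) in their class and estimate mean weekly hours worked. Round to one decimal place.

29.7

Response rates by class: under $75k 98/280 = 35%, $75–104k 56/80 = 70%, $105–134k 270/360 = 75%, $135k+ 48/160 = 30%.
Each respondent's weight = sampled/responded in their class; summing within a class gives n_sampled, so:
  under $75k: 280 × 54.5 = 15,260
  $75–104k: 80 × 13.5 = 1080
  $105–134k: 360 × 12 = 4320
  $135k+: 160 × 34 = 5440
Adjusted estimate = 26,100 / 880 = 29.6591 → 29.7.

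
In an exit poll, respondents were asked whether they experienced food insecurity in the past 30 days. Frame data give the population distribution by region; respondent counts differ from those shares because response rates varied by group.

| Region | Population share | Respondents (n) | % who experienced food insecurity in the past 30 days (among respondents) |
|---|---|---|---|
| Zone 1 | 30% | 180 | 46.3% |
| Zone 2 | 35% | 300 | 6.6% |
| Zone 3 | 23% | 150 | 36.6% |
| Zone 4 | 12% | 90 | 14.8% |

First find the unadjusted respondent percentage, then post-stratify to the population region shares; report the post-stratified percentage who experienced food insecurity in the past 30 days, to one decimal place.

Naive respondent-only estimate (weights = respondent counts):
  (180/720)×46.3 + (300/720)×6.6 + (150/720)×36.6 + (90/720)×14.8 = 23.8%
Reweighting by population region shares:
  0.3×46.3 + 0.35×6.6 + 0.23×36.6 + 0.12×14.8 = 26.394%

26.4%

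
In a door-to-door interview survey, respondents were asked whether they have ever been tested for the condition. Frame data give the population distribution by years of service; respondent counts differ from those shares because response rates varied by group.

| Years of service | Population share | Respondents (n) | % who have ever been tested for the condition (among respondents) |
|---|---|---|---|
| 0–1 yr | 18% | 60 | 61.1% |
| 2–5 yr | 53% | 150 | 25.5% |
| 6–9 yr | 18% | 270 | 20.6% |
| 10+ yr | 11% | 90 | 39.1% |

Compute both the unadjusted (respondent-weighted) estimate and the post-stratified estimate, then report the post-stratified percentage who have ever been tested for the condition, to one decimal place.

32.5%

Without adjustment, the pooled respondent share is:
  (60/570)×61.1 + (150/570)×25.5 + (270/570)×20.6 + (90/570)×39.1 = 29.0737%
Post-stratifying to population shares instead:
  0.18×61.1 + 0.53×25.5 + 0.18×20.6 + 0.11×39.1 = 32.522%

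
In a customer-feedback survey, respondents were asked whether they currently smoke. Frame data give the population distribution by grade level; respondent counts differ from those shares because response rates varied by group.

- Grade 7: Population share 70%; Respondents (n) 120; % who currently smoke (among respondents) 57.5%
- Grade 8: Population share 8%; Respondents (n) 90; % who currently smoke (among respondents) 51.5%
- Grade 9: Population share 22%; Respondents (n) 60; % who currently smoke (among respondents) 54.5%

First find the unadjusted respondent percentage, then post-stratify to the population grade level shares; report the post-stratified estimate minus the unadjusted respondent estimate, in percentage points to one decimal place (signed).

+1.5 percentage points

Without adjustment, the pooled respondent share is:
  (120/270)×57.5 + (90/270)×51.5 + (60/270)×54.5 = 54.8333%
Reweighting by population grade level shares:
  0.7×57.5 + 0.08×51.5 + 0.22×54.5 = 56.36%
Difference = 56.36 − 54.8333 = 1.5267 pp.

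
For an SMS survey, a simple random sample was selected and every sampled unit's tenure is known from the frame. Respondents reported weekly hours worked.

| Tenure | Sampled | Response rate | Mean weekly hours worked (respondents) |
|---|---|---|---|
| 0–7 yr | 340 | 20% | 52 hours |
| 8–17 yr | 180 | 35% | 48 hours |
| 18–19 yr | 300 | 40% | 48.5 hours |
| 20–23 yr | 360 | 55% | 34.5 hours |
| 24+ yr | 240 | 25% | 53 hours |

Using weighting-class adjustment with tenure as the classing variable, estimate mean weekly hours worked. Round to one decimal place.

46.5

Weighting each respondent by the inverse class response rate inflates each class back to its sampled size, so the class weight is n_sampled:
  0–7 yr: 340 × 52 = 17,680
  8–17 yr: 180 × 48 = 8640
  18–19 yr: 300 × 48.5 = 14,550
  20–23 yr: 360 × 34.5 = 12,420
  24+ yr: 240 × 53 = 12,720
Adjusted estimate = 66,010 / 1,420 = 46.4859 → 46.5.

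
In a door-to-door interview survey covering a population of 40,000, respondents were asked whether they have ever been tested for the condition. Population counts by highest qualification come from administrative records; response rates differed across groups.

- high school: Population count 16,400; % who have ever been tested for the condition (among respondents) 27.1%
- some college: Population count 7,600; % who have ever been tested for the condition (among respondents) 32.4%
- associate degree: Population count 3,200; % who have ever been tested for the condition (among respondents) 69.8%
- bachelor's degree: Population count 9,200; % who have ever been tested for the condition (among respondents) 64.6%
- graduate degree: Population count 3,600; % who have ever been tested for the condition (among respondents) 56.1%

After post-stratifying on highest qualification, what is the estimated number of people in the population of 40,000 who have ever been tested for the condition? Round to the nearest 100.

Apply each group's respondent rate to its population count:
  high school: 16,400 × 27.1% = 4444.4
  some college: 7,600 × 32.4% = 2462.4
  associate degree: 3,200 × 69.8% = 2233.6
  bachelor's degree: 9,200 × 64.6% = 5943.2
  graduate degree: 3,600 × 56.1% = 2019.6
Estimated total = 17103.2 → 17,100.

17,100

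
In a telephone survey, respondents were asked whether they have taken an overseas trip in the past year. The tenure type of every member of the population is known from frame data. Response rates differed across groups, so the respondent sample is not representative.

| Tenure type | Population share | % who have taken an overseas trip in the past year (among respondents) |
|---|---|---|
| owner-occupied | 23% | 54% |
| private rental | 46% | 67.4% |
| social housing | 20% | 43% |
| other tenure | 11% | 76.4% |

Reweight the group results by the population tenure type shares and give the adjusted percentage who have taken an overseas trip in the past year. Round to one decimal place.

60.4%

Weight each group's respondent value by its population share:
  owner-occupied: 0.23 × 54 = 12.42
  private rental: 0.46 × 67.4 = 31.004
  social housing: 0.2 × 43 = 8.6
  other tenure: 0.11 × 76.4 = 8.404
Post-stratified estimate = 60.428 → 60.4%.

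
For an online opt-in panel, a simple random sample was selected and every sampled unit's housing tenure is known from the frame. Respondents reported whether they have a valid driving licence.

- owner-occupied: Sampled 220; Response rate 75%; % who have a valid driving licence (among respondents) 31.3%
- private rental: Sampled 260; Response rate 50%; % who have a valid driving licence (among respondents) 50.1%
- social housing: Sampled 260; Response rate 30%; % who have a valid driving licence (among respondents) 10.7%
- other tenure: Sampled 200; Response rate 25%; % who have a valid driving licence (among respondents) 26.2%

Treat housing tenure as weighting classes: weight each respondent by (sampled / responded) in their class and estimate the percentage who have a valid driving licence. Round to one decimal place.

Inverse-response-rate weighting restores each class to its sampled count, so class totals weight by n_sampled:
  owner-occupied: 220 × 31.3 = 6886
  private rental: 260 × 50.1 = 13,026
  social housing: 260 × 10.7 = 2782
  other tenure: 200 × 26.2 = 5240
Adjusted estimate = 27,934 / 940 = 29.717 → 29.7%.

29.7%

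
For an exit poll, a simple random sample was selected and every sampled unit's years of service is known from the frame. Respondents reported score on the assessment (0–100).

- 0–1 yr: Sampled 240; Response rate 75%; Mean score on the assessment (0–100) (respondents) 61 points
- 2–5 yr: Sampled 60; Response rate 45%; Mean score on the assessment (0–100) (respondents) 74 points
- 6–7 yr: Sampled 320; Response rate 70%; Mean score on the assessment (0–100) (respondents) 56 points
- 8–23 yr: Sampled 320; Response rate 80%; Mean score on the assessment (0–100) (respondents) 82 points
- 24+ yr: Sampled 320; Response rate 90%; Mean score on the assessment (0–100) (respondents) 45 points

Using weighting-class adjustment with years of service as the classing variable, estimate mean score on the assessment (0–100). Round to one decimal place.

61.6

Weighting each respondent by the inverse class response rate inflates each class back to its sampled size, so the class weight is n_sampled:
  0–1 yr: 240 × 61 = 14,640
  2–5 yr: 60 × 74 = 4440
  6–7 yr: 320 × 56 = 17,920
  8–23 yr: 320 × 82 = 26,240
  24+ yr: 320 × 45 = 14,400
Adjusted estimate = 77,640 / 1,260 = 61.619 → 61.6.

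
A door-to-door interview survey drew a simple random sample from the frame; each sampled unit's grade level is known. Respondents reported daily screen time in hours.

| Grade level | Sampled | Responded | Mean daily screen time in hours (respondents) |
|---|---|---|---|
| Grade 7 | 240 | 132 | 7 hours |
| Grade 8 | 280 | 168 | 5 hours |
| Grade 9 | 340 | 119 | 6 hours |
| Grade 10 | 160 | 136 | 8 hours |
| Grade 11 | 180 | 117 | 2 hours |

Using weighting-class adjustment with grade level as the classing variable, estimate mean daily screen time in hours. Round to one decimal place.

5.6

Response rates by class: Grade 7 132/240 = 55%, Grade 8 168/280 = 60%, Grade 9 119/340 = 35%, Grade 10 136/160 = 85%, Grade 11 117/180 = 65%.
Weighting each respondent by the inverse class response rate inflates each class back to its sampled size, so the class weight is n_sampled:
  Grade 7: 240 × 7 = 1680
  Grade 8: 280 × 5 = 1400
  Grade 9: 340 × 6 = 2040
  Grade 10: 160 × 8 = 1280
  Grade 11: 180 × 2 = 360
Adjusted estimate = 6760 / 1,200 = 5.63333 → 5.6.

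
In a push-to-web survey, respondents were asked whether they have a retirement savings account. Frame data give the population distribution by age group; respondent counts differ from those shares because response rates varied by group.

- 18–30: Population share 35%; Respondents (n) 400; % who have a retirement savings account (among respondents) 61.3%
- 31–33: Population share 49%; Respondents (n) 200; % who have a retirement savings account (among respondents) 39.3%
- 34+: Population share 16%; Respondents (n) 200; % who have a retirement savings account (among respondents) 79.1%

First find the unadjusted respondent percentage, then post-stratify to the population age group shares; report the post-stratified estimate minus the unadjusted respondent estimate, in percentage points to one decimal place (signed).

Without adjustment, the pooled respondent share is:
  (400/800)×61.3 + (200/800)×39.3 + (200/800)×79.1 = 60.25%
Post-stratified estimate weights by population shares:
  0.35×61.3 + 0.49×39.3 + 0.16×79.1 = 53.368%
Difference = 53.368 − 60.25 = -6.882 pp.

-6.9 percentage points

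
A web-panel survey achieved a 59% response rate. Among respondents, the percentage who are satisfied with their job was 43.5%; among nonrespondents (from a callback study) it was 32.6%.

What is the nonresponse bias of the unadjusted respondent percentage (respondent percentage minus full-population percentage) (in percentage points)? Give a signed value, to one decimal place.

+4.5 percentage points

Nonresponse fraction = 1 − 0.59 = 0.41.
Bias = (nonresponse fraction) × (respondent percentage − nonrespondent percentage)
     = 0.41 × (43.5 − 32.6) = 0.41 × 10.9 = 4.469.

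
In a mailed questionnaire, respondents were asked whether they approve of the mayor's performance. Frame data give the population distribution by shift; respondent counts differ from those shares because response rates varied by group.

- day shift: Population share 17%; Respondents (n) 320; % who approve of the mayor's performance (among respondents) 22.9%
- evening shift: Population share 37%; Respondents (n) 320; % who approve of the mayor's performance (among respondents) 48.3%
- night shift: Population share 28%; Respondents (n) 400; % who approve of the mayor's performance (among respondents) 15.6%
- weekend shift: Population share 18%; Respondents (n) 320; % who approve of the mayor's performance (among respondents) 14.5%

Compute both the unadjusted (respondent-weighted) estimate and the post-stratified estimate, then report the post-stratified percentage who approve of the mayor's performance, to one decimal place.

28.7%

Without adjustment, the pooled respondent share is:
  (320/1360)×22.9 + (320/1360)×48.3 + (400/1360)×15.6 + (320/1360)×14.5 = 24.7529%
Reweighting by population shift shares:
  0.17×22.9 + 0.37×48.3 + 0.28×15.6 + 0.18×14.5 = 28.742%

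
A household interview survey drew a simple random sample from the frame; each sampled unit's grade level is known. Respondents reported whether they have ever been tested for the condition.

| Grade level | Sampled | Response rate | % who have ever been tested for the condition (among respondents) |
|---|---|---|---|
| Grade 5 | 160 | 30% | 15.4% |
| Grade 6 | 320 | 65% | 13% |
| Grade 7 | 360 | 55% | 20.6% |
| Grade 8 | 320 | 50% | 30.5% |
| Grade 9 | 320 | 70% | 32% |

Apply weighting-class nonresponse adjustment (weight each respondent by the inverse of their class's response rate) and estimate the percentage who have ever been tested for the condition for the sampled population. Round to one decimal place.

Weighting each respondent by the inverse class response rate inflates each class back to its sampled size, so the class weight is n_sampled:
  Grade 5: 160 × 15.4 = 2464
  Grade 6: 320 × 13 = 4160
  Grade 7: 360 × 20.6 = 7416
  Grade 8: 320 × 30.5 = 9760
  Grade 9: 320 × 32 = 10,240
Adjusted estimate = 34,040 / 1,480 = 23 → 23.0%.

23.0%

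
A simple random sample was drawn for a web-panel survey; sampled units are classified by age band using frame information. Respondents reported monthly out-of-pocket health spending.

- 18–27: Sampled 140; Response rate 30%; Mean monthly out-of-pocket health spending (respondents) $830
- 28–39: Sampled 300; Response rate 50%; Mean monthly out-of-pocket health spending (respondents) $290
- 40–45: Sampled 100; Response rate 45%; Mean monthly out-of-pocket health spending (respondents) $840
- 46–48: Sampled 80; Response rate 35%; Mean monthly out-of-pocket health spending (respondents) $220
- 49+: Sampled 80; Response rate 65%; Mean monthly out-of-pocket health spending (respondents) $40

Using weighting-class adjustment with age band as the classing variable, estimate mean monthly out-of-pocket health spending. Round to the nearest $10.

Each respondent's weight = sampled/responded in their class; summing within a class gives n_sampled, so:
  18–27: 140 × 830 = 116,200
  28–39: 300 × 290 = 87,000
  40–45: 100 × 840 = 84,000
  46–48: 80 × 220 = 17,600
  49+: 80 × 40 = 3200
Adjusted estimate = 308,000 / 700 = 440 → $440.

$440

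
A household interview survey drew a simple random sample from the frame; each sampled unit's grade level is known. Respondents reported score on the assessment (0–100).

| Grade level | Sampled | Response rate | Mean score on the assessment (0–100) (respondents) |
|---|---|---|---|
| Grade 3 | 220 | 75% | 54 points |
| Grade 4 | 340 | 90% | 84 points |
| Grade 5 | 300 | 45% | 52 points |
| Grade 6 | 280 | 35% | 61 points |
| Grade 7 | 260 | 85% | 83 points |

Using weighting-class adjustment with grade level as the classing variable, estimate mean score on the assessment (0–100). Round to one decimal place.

With weight = n_sampled/n_responded per class, the weighted class total is n_sampled:
  Grade 3: 220 × 54 = 11,880
  Grade 4: 340 × 84 = 28,560
  Grade 5: 300 × 52 = 15,600
  Grade 6: 280 × 61 = 17,080
  Grade 7: 260 × 83 = 21,580
Adjusted estimate = 94,700 / 1,400 = 67.6429 → 67.6.

67.6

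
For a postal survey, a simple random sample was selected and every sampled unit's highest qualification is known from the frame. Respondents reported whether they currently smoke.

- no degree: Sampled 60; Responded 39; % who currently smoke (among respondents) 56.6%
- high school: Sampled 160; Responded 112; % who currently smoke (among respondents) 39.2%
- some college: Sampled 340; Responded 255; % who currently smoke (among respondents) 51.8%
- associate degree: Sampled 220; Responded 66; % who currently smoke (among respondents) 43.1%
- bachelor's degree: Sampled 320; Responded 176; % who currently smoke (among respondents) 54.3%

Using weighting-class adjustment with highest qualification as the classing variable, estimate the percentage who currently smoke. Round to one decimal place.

Class response rates: no degree 39/60 = 65%, high school 112/160 = 70%, some college 255/340 = 75%, associate degree 66/220 = 30%, bachelor's degree 176/320 = 55%.
Inverse-response-rate weighting restores each class to its sampled count, so class totals weight by n_sampled:
  no degree: 60 × 56.6 = 3396
  high school: 160 × 39.2 = 6272
  some college: 340 × 51.8 = 17,612
  associate degree: 220 × 43.1 = 9482
  bachelor's degree: 320 × 54.3 = 17,376
Adjusted estimate = 54,138 / 1,100 = 49.2164 → 49.2%.

49.2%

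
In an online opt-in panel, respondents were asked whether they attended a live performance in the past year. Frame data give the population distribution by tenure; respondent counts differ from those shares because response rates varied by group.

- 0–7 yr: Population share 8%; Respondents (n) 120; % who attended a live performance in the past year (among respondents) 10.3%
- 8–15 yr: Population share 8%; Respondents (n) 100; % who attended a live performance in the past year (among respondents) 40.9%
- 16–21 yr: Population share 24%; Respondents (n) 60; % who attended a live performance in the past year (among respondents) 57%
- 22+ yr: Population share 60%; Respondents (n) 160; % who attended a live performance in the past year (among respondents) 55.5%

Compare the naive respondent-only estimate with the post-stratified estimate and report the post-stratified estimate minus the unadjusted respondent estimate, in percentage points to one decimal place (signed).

Without adjustment, the pooled respondent share is:
  (120/440)×10.3 + (100/440)×40.9 + (60/440)×57 + (160/440)×55.5 = 40.0591%
Reweighting by population tenure shares:
  0.08×10.3 + 0.08×40.9 + 0.24×57 + 0.6×55.5 = 51.076%
Difference = 51.076 − 40.0591 = 11.0169 pp.

+11.0 percentage points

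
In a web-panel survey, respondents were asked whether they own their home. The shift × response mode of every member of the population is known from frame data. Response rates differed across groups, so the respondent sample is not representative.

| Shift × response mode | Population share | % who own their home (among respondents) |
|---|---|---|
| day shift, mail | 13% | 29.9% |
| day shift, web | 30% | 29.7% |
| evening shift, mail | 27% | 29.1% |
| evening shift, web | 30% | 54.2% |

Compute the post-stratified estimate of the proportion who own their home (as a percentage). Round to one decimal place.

Weight each group's respondent value by its population share:
  day shift, mail: 0.13 × 29.9 = 3.887
  day shift, web: 0.3 × 29.7 = 8.91
  evening shift, mail: 0.27 × 29.1 = 7.857
  evening shift, web: 0.3 × 54.2 = 16.26
Post-stratified estimate = 36.914 → 36.9%.

36.9%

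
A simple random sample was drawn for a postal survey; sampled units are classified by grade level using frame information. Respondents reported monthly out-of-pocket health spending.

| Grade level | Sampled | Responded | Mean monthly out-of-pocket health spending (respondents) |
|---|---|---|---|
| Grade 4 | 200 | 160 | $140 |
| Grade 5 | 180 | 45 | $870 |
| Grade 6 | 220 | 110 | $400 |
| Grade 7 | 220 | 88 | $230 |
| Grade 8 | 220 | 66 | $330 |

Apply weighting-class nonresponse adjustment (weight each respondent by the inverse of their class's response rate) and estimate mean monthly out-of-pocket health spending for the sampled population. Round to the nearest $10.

$380

Class response rates: Grade 4 160/200 = 80%, Grade 5 45/180 = 25%, Grade 6 110/220 = 50%, Grade 7 88/220 = 40%, Grade 8 66/220 = 30%.
Each respondent's weight = sampled/responded in their class; summing within a class gives n_sampled, so:
  Grade 4: 200 × 140 = 28,000
  Grade 5: 180 × 870 = 156,600
  Grade 6: 220 × 400 = 88,000
  Grade 7: 220 × 230 = 50,600
  Grade 8: 220 × 330 = 72,600
Adjusted estimate = 395,800 / 1,040 = 380.577 → $380.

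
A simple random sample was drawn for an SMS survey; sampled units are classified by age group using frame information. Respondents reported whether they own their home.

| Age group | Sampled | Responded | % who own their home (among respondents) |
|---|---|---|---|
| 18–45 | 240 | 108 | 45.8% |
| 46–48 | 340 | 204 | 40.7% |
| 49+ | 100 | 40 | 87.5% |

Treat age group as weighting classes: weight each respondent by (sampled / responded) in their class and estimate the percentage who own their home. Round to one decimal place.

49.4%

Response rates by class: 18–45 108/240 = 45%, 46–48 204/340 = 60%, 49+ 40/100 = 40%.
With weight = n_sampled/n_responded per class, the weighted class total is n_sampled:
  18–45: 240 × 45.8 = 10,992
  46–48: 340 × 40.7 = 13838
  49+: 100 × 87.5 = 8750
Adjusted estimate = 33,580 / 680 = 49.3824 → 49.4%.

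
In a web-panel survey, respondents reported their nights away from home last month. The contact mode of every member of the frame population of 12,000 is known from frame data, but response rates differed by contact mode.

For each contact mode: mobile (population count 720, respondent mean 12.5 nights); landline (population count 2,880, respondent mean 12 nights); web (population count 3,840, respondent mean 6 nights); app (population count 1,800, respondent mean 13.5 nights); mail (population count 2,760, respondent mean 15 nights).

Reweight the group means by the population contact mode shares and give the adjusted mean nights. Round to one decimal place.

11.0

Reweight to the known contact mode distribution:
  mobile: (720/12,000) × 12.5 = 0.75
  landline: (2,880/12,000) × 12 = 2.88
  web: (3,840/12,000) × 6 = 1.92
  app: (1,800/12,000) × 13.5 = 2.025
  mail: (2,760/12,000) × 15 = 3.45
Post-stratified estimate = 11.025 → 11.0.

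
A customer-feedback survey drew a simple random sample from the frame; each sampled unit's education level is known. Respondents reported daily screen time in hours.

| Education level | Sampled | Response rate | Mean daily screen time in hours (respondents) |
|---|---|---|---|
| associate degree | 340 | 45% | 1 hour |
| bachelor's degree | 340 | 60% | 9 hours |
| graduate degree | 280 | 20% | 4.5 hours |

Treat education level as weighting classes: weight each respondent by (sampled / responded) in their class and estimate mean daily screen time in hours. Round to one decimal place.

4.9

With weight = n_sampled/n_responded per class, the weighted class total is n_sampled:
  associate degree: 340 × 1 = 340
  bachelor's degree: 340 × 9 = 3060
  graduate degree: 280 × 4.5 = 1260
Adjusted estimate = 4660 / 960 = 4.85417 → 4.9.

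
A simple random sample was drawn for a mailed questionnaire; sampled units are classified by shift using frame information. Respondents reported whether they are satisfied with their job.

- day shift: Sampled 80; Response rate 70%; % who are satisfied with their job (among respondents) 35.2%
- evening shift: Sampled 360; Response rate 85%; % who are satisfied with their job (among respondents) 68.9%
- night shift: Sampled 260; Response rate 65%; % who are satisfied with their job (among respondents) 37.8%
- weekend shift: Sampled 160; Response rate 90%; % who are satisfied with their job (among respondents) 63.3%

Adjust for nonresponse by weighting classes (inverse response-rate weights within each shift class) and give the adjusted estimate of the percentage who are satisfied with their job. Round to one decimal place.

Weighting each respondent by the inverse class response rate inflates each class back to its sampled size, so the class weight is n_sampled:
  day shift: 80 × 35.2 = 2816
  evening shift: 360 × 68.9 = 24804
  night shift: 260 × 37.8 = 9828
  weekend shift: 160 × 63.3 = 10,128
Adjusted estimate = 47,576 / 860 = 55.3209 → 55.3%.

55.3%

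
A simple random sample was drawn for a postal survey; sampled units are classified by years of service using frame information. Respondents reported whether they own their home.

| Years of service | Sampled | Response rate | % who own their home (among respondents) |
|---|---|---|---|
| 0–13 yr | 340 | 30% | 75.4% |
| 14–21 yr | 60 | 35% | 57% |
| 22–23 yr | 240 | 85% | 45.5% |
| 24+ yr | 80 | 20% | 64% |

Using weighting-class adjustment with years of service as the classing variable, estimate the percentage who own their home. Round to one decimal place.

62.6%

Each respondent's weight = sampled/responded in their class; summing within a class gives n_sampled, so:
  0–13 yr: 340 × 75.4 = 25636
  14–21 yr: 60 × 57 = 3420
  22–23 yr: 240 × 45.5 = 10,920
  24+ yr: 80 × 64 = 5120
Adjusted estimate = 45,096 / 720 = 62.6333 → 62.6%.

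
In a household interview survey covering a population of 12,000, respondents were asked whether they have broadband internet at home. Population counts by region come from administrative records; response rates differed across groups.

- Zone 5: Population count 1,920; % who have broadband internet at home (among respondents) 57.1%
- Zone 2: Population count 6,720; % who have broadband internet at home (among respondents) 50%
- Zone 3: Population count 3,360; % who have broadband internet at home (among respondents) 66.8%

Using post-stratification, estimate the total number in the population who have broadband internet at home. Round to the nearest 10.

Each cell contributes its population count × the respondent rate:
  Zone 5: 1,920 × 57.1% = 1096.32
  Zone 2: 6,720 × 50% = 3360
  Zone 3: 3,360 × 66.8% = 2244.48
Estimated total = 6700.8 → 6,700.

6,700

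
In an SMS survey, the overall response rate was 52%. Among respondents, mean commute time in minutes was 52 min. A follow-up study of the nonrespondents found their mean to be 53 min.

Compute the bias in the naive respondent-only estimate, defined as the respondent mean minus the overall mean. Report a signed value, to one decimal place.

Nonresponse fraction = 1 − 0.52 = 0.48.
Bias = (nonresponse fraction) × (respondent mean − nonrespondent mean)
     = 0.48 × (52 − 53) = 0.48 × -1 = -0.48.

-0.5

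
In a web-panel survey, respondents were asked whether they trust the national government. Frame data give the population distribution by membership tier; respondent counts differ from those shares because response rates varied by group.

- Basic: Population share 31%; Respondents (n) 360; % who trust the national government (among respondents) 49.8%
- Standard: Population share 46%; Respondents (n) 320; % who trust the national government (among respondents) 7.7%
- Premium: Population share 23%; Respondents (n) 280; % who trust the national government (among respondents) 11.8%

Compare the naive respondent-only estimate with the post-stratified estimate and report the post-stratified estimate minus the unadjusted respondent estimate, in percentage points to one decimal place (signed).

Naive respondent-only estimate (weights = respondent counts):
  (360/960)×49.8 + (320/960)×7.7 + (280/960)×11.8 = 24.6833%
Reweighting by population membership tier shares:
  0.31×49.8 + 0.46×7.7 + 0.23×11.8 = 21.694%
Difference = 21.694 − 24.6833 = -2.9893 pp.

-3.0 percentage points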